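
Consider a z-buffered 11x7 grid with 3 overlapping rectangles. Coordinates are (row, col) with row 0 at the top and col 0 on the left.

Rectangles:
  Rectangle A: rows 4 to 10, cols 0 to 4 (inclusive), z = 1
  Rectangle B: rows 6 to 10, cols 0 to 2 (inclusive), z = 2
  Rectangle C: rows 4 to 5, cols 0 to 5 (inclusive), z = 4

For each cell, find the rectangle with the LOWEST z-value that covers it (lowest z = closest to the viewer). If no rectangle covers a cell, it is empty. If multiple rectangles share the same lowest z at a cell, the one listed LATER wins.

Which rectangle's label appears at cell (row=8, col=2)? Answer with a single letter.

Answer: A

Derivation:
Check cell (8,2):
  A: rows 4-10 cols 0-4 z=1 -> covers; best now A (z=1)
  B: rows 6-10 cols 0-2 z=2 -> covers; best now A (z=1)
  C: rows 4-5 cols 0-5 -> outside (row miss)
Winner: A at z=1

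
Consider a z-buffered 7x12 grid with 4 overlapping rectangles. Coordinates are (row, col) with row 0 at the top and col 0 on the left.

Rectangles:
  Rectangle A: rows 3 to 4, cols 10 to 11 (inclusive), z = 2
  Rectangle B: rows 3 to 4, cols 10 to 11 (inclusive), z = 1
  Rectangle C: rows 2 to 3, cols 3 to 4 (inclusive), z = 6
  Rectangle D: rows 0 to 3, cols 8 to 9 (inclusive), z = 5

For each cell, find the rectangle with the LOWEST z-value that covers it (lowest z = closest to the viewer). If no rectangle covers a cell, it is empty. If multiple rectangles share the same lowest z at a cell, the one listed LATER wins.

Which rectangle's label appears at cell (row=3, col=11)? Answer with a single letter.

Check cell (3,11):
  A: rows 3-4 cols 10-11 z=2 -> covers; best now A (z=2)
  B: rows 3-4 cols 10-11 z=1 -> covers; best now B (z=1)
  C: rows 2-3 cols 3-4 -> outside (col miss)
  D: rows 0-3 cols 8-9 -> outside (col miss)
Winner: B at z=1

Answer: B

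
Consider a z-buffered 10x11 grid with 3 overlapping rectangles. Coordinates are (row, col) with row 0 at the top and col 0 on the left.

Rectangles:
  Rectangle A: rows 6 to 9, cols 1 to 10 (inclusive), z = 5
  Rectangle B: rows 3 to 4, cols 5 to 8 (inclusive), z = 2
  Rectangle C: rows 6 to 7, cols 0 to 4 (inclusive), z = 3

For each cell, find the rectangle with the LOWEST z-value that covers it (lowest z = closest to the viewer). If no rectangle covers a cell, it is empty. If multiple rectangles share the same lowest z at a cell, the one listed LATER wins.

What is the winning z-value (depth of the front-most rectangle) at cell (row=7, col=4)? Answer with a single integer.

Answer: 3

Derivation:
Check cell (7,4):
  A: rows 6-9 cols 1-10 z=5 -> covers; best now A (z=5)
  B: rows 3-4 cols 5-8 -> outside (row miss)
  C: rows 6-7 cols 0-4 z=3 -> covers; best now C (z=3)
Winner: C at z=3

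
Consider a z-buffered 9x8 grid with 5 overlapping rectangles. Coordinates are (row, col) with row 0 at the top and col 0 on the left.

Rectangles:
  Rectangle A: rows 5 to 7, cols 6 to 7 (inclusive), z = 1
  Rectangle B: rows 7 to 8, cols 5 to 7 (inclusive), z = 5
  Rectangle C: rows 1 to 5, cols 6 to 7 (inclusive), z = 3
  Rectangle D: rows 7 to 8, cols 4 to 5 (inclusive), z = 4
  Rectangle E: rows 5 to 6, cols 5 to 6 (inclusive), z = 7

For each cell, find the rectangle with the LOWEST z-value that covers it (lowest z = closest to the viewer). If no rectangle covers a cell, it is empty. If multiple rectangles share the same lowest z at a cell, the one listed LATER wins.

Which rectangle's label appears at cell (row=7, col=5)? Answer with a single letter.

Answer: D

Derivation:
Check cell (7,5):
  A: rows 5-7 cols 6-7 -> outside (col miss)
  B: rows 7-8 cols 5-7 z=5 -> covers; best now B (z=5)
  C: rows 1-5 cols 6-7 -> outside (row miss)
  D: rows 7-8 cols 4-5 z=4 -> covers; best now D (z=4)
  E: rows 5-6 cols 5-6 -> outside (row miss)
Winner: D at z=4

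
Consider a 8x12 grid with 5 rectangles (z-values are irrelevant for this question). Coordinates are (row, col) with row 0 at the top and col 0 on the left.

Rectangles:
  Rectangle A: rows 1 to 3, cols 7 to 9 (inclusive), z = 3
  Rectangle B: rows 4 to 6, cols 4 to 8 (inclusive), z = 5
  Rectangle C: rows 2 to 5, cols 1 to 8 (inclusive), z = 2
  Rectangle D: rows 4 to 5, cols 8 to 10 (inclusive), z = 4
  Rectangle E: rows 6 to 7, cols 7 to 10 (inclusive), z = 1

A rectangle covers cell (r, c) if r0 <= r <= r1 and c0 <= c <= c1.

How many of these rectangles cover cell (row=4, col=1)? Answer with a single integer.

Check cell (4,1):
  A: rows 1-3 cols 7-9 -> outside (row miss)
  B: rows 4-6 cols 4-8 -> outside (col miss)
  C: rows 2-5 cols 1-8 -> covers
  D: rows 4-5 cols 8-10 -> outside (col miss)
  E: rows 6-7 cols 7-10 -> outside (row miss)
Count covering = 1

Answer: 1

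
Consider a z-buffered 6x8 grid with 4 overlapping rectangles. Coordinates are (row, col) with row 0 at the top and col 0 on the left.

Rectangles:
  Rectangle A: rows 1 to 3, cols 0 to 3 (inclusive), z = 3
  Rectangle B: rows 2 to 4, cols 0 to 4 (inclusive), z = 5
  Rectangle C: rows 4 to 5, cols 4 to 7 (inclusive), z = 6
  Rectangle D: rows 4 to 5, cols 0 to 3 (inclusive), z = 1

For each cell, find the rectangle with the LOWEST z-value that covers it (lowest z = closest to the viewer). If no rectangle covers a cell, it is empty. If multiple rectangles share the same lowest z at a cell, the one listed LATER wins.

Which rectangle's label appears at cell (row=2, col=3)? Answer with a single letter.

Check cell (2,3):
  A: rows 1-3 cols 0-3 z=3 -> covers; best now A (z=3)
  B: rows 2-4 cols 0-4 z=5 -> covers; best now A (z=3)
  C: rows 4-5 cols 4-7 -> outside (row miss)
  D: rows 4-5 cols 0-3 -> outside (row miss)
Winner: A at z=3

Answer: A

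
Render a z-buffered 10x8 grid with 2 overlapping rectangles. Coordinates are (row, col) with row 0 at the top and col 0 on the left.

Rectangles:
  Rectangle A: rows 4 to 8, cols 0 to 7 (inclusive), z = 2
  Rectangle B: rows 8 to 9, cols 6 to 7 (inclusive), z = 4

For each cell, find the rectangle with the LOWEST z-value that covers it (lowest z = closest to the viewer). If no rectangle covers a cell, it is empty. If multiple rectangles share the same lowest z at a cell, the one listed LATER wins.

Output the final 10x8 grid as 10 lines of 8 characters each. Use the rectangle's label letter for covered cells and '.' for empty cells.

........
........
........
........
AAAAAAAA
AAAAAAAA
AAAAAAAA
AAAAAAAA
AAAAAAAA
......BB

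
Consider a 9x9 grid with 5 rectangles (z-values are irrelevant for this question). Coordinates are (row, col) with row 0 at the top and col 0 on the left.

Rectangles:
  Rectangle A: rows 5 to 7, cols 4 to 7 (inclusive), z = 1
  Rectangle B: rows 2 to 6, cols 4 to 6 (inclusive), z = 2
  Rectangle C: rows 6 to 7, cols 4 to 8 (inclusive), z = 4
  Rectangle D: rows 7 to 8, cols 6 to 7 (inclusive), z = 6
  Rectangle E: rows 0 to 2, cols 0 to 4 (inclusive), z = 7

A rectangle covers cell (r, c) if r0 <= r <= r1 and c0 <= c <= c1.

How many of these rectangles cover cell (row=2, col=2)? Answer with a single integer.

Check cell (2,2):
  A: rows 5-7 cols 4-7 -> outside (row miss)
  B: rows 2-6 cols 4-6 -> outside (col miss)
  C: rows 6-7 cols 4-8 -> outside (row miss)
  D: rows 7-8 cols 6-7 -> outside (row miss)
  E: rows 0-2 cols 0-4 -> covers
Count covering = 1

Answer: 1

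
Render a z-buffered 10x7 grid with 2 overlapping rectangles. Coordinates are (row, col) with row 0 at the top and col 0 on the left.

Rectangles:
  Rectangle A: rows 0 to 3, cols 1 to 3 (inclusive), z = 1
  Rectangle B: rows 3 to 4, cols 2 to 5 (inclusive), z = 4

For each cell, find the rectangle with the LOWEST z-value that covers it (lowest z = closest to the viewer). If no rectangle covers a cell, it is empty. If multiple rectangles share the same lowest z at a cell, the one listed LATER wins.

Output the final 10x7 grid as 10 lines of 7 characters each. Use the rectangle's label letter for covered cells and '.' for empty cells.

.AAA...
.AAA...
.AAA...
.AAABB.
..BBBB.
.......
.......
.......
.......
.......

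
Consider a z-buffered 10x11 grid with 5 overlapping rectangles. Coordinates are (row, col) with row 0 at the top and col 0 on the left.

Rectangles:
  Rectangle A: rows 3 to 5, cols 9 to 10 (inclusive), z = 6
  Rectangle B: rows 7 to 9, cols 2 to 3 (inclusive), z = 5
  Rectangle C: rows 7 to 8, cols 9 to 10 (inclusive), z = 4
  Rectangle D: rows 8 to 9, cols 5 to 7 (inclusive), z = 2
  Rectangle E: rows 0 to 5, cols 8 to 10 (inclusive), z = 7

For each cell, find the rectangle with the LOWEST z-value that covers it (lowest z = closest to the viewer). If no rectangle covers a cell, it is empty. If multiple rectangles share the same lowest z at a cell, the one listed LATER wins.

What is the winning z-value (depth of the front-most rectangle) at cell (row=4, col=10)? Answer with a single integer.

Check cell (4,10):
  A: rows 3-5 cols 9-10 z=6 -> covers; best now A (z=6)
  B: rows 7-9 cols 2-3 -> outside (row miss)
  C: rows 7-8 cols 9-10 -> outside (row miss)
  D: rows 8-9 cols 5-7 -> outside (row miss)
  E: rows 0-5 cols 8-10 z=7 -> covers; best now A (z=6)
Winner: A at z=6

Answer: 6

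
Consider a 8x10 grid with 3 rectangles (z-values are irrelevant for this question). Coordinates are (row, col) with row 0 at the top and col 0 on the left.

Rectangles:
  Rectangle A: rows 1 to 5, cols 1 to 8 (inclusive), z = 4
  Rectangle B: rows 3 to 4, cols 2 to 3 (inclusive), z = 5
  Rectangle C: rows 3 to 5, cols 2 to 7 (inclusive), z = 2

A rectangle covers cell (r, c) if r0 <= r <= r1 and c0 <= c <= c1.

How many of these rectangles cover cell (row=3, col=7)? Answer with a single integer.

Check cell (3,7):
  A: rows 1-5 cols 1-8 -> covers
  B: rows 3-4 cols 2-3 -> outside (col miss)
  C: rows 3-5 cols 2-7 -> covers
Count covering = 2

Answer: 2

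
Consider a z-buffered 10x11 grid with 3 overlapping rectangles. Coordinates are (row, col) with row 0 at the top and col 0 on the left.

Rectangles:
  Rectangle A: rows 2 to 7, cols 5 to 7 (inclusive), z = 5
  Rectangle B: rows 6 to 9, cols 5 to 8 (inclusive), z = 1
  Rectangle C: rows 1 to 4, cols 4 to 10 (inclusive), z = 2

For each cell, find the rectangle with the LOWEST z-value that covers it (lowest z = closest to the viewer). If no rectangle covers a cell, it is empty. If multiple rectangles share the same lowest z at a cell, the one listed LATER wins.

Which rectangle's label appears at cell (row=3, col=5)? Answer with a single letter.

Answer: C

Derivation:
Check cell (3,5):
  A: rows 2-7 cols 5-7 z=5 -> covers; best now A (z=5)
  B: rows 6-9 cols 5-8 -> outside (row miss)
  C: rows 1-4 cols 4-10 z=2 -> covers; best now C (z=2)
Winner: C at z=2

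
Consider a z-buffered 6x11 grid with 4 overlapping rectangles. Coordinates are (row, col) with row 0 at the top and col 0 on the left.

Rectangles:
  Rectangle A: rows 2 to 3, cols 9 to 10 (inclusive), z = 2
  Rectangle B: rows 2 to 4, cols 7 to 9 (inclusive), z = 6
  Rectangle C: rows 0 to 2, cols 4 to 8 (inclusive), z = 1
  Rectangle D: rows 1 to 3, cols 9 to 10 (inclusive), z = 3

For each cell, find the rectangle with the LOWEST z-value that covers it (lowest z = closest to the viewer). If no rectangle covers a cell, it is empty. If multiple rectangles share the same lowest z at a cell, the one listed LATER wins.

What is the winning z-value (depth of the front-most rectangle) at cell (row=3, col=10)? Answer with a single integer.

Check cell (3,10):
  A: rows 2-3 cols 9-10 z=2 -> covers; best now A (z=2)
  B: rows 2-4 cols 7-9 -> outside (col miss)
  C: rows 0-2 cols 4-8 -> outside (row miss)
  D: rows 1-3 cols 9-10 z=3 -> covers; best now A (z=2)
Winner: A at z=2

Answer: 2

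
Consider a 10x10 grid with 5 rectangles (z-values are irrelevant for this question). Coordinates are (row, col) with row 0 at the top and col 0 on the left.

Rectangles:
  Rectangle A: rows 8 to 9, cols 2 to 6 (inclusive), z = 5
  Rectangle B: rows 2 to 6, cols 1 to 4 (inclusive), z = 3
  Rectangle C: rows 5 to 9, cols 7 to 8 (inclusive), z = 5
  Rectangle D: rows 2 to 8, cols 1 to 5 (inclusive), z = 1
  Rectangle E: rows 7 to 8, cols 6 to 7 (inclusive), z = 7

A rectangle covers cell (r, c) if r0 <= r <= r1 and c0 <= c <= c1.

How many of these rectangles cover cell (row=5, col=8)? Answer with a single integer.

Answer: 1

Derivation:
Check cell (5,8):
  A: rows 8-9 cols 2-6 -> outside (row miss)
  B: rows 2-6 cols 1-4 -> outside (col miss)
  C: rows 5-9 cols 7-8 -> covers
  D: rows 2-8 cols 1-5 -> outside (col miss)
  E: rows 7-8 cols 6-7 -> outside (row miss)
Count covering = 1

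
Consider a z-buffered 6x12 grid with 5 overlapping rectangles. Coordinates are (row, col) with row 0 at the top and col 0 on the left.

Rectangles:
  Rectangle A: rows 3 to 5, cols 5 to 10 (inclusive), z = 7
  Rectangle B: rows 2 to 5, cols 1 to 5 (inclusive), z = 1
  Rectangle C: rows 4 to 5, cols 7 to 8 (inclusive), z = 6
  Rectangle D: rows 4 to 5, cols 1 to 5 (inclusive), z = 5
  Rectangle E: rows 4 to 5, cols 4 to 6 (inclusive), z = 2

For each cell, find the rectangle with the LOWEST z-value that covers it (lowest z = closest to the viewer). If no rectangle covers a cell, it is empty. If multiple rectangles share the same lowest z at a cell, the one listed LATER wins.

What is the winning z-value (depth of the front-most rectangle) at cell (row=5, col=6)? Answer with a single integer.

Check cell (5,6):
  A: rows 3-5 cols 5-10 z=7 -> covers; best now A (z=7)
  B: rows 2-5 cols 1-5 -> outside (col miss)
  C: rows 4-5 cols 7-8 -> outside (col miss)
  D: rows 4-5 cols 1-5 -> outside (col miss)
  E: rows 4-5 cols 4-6 z=2 -> covers; best now E (z=2)
Winner: E at z=2

Answer: 2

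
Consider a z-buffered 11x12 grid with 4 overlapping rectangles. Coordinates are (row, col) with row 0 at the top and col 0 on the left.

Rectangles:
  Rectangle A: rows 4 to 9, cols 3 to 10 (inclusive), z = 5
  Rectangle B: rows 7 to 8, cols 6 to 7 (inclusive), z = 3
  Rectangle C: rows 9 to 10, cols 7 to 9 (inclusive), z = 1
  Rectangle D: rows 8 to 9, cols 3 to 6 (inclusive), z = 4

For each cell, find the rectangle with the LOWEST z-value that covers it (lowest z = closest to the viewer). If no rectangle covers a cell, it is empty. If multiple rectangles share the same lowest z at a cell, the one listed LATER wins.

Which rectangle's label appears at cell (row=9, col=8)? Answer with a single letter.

Check cell (9,8):
  A: rows 4-9 cols 3-10 z=5 -> covers; best now A (z=5)
  B: rows 7-8 cols 6-7 -> outside (row miss)
  C: rows 9-10 cols 7-9 z=1 -> covers; best now C (z=1)
  D: rows 8-9 cols 3-6 -> outside (col miss)
Winner: C at z=1

Answer: C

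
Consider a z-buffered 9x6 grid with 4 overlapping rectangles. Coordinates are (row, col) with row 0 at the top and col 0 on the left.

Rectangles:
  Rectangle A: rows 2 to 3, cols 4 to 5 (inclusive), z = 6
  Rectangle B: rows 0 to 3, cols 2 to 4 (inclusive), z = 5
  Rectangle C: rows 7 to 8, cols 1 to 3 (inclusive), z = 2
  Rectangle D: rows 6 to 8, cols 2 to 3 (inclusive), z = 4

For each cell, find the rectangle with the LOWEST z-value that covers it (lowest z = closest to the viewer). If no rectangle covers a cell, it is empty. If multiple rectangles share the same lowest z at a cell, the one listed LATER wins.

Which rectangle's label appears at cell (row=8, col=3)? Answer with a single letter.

Check cell (8,3):
  A: rows 2-3 cols 4-5 -> outside (row miss)
  B: rows 0-3 cols 2-4 -> outside (row miss)
  C: rows 7-8 cols 1-3 z=2 -> covers; best now C (z=2)
  D: rows 6-8 cols 2-3 z=4 -> covers; best now C (z=2)
Winner: C at z=2

Answer: C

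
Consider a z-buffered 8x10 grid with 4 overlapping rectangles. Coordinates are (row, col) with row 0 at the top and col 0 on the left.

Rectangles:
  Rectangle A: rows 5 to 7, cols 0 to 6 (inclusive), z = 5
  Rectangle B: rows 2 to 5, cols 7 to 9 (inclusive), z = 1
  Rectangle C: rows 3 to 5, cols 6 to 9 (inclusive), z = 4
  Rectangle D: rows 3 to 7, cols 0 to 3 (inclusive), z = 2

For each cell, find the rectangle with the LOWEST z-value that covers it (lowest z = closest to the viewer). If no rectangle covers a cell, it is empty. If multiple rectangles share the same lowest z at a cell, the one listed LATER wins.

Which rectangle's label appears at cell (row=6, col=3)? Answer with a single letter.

Answer: D

Derivation:
Check cell (6,3):
  A: rows 5-7 cols 0-6 z=5 -> covers; best now A (z=5)
  B: rows 2-5 cols 7-9 -> outside (row miss)
  C: rows 3-5 cols 6-9 -> outside (row miss)
  D: rows 3-7 cols 0-3 z=2 -> covers; best now D (z=2)
Winner: D at z=2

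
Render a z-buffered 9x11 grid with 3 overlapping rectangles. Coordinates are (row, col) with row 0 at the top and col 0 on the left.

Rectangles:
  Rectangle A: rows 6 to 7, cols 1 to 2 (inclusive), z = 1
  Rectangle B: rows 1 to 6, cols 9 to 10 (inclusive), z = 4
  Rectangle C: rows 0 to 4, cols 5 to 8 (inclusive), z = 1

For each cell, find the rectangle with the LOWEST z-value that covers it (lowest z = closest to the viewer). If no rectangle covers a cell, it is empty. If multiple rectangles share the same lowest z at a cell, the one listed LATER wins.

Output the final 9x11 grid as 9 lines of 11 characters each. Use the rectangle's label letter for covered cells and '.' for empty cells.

.....CCCC..
.....CCCCBB
.....CCCCBB
.....CCCCBB
.....CCCCBB
.........BB
.AA......BB
.AA........
...........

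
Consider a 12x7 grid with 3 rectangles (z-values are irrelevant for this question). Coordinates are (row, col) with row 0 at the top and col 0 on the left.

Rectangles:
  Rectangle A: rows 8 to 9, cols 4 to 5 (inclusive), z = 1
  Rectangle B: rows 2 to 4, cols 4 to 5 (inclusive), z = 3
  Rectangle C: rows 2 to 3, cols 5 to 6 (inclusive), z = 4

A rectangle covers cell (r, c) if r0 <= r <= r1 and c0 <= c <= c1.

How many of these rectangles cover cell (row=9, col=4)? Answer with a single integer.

Check cell (9,4):
  A: rows 8-9 cols 4-5 -> covers
  B: rows 2-4 cols 4-5 -> outside (row miss)
  C: rows 2-3 cols 5-6 -> outside (row miss)
Count covering = 1

Answer: 1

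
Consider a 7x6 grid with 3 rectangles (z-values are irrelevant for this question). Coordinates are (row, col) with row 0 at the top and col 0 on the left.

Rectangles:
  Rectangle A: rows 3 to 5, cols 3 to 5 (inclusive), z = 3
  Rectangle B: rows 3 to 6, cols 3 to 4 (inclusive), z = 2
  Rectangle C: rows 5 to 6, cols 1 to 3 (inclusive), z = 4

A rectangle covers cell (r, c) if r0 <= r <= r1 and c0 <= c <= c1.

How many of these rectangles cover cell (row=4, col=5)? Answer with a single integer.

Answer: 1

Derivation:
Check cell (4,5):
  A: rows 3-5 cols 3-5 -> covers
  B: rows 3-6 cols 3-4 -> outside (col miss)
  C: rows 5-6 cols 1-3 -> outside (row miss)
Count covering = 1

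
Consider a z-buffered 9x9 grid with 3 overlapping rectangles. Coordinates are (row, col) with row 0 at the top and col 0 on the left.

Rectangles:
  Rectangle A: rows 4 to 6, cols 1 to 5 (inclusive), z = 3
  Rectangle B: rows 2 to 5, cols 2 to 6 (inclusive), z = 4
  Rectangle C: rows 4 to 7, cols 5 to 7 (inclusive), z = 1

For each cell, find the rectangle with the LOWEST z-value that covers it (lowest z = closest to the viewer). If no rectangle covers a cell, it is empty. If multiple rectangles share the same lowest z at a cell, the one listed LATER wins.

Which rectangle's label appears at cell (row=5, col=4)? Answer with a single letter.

Check cell (5,4):
  A: rows 4-6 cols 1-5 z=3 -> covers; best now A (z=3)
  B: rows 2-5 cols 2-6 z=4 -> covers; best now A (z=3)
  C: rows 4-7 cols 5-7 -> outside (col miss)
Winner: A at z=3

Answer: A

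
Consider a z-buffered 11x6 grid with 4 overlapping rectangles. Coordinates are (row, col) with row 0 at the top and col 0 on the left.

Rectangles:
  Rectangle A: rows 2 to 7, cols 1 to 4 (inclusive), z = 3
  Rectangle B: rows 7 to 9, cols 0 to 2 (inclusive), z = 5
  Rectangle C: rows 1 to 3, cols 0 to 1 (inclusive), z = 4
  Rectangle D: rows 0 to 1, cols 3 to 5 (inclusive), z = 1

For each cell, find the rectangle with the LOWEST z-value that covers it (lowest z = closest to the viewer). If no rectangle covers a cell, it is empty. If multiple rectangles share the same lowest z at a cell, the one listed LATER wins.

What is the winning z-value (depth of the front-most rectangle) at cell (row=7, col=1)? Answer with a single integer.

Answer: 3

Derivation:
Check cell (7,1):
  A: rows 2-7 cols 1-4 z=3 -> covers; best now A (z=3)
  B: rows 7-9 cols 0-2 z=5 -> covers; best now A (z=3)
  C: rows 1-3 cols 0-1 -> outside (row miss)
  D: rows 0-1 cols 3-5 -> outside (row miss)
Winner: A at z=3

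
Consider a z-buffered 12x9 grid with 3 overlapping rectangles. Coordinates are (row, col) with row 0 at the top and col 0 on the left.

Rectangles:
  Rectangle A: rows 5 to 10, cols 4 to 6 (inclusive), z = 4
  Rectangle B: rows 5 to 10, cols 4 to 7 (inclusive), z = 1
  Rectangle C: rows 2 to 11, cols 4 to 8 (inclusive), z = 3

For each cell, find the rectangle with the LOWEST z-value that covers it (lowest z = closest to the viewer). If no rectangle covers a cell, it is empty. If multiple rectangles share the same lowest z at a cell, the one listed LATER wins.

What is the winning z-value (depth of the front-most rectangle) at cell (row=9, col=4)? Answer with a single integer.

Answer: 1

Derivation:
Check cell (9,4):
  A: rows 5-10 cols 4-6 z=4 -> covers; best now A (z=4)
  B: rows 5-10 cols 4-7 z=1 -> covers; best now B (z=1)
  C: rows 2-11 cols 4-8 z=3 -> covers; best now B (z=1)
Winner: B at z=1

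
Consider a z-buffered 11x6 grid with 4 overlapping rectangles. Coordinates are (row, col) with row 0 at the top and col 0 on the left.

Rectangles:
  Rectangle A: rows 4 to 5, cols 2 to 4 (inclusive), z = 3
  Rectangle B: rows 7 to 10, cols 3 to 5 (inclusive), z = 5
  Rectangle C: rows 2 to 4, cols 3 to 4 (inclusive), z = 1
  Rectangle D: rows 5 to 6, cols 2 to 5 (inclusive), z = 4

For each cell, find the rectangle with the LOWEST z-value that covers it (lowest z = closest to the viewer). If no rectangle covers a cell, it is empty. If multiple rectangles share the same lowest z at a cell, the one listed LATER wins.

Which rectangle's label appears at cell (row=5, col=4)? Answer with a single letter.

Answer: A

Derivation:
Check cell (5,4):
  A: rows 4-5 cols 2-4 z=3 -> covers; best now A (z=3)
  B: rows 7-10 cols 3-5 -> outside (row miss)
  C: rows 2-4 cols 3-4 -> outside (row miss)
  D: rows 5-6 cols 2-5 z=4 -> covers; best now A (z=3)
Winner: A at z=3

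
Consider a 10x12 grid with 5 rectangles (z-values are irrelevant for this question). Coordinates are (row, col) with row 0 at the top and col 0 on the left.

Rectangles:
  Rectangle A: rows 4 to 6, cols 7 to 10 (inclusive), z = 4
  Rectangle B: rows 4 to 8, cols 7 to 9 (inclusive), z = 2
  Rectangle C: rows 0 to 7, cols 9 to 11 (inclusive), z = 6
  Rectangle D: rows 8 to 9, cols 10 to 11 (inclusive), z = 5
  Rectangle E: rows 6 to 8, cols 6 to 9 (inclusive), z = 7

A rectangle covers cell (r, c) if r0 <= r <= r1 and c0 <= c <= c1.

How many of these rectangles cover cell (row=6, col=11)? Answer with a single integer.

Answer: 1

Derivation:
Check cell (6,11):
  A: rows 4-6 cols 7-10 -> outside (col miss)
  B: rows 4-8 cols 7-9 -> outside (col miss)
  C: rows 0-7 cols 9-11 -> covers
  D: rows 8-9 cols 10-11 -> outside (row miss)
  E: rows 6-8 cols 6-9 -> outside (col miss)
Count covering = 1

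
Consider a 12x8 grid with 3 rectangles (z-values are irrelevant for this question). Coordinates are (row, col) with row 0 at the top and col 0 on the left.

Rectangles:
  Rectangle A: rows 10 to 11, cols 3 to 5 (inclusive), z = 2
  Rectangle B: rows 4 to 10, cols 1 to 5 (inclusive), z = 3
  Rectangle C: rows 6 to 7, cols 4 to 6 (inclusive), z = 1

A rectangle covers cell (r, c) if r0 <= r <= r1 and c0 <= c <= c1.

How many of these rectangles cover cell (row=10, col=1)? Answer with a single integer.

Check cell (10,1):
  A: rows 10-11 cols 3-5 -> outside (col miss)
  B: rows 4-10 cols 1-5 -> covers
  C: rows 6-7 cols 4-6 -> outside (row miss)
Count covering = 1

Answer: 1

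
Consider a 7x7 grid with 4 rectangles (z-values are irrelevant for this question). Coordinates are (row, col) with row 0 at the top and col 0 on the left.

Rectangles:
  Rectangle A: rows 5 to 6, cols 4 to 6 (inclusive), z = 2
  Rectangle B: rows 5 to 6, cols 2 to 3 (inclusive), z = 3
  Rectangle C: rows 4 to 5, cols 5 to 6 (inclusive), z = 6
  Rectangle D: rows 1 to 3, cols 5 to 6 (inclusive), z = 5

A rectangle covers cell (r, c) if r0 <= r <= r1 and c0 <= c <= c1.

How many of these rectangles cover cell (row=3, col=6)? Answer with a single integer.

Answer: 1

Derivation:
Check cell (3,6):
  A: rows 5-6 cols 4-6 -> outside (row miss)
  B: rows 5-6 cols 2-3 -> outside (row miss)
  C: rows 4-5 cols 5-6 -> outside (row miss)
  D: rows 1-3 cols 5-6 -> covers
Count covering = 1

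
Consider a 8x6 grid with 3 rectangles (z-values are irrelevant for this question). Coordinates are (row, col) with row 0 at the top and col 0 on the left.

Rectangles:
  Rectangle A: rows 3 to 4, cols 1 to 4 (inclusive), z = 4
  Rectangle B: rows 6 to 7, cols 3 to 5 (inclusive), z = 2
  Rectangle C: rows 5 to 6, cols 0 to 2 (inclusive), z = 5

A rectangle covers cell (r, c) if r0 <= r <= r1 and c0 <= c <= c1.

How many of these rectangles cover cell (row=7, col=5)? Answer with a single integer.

Answer: 1

Derivation:
Check cell (7,5):
  A: rows 3-4 cols 1-4 -> outside (row miss)
  B: rows 6-7 cols 3-5 -> covers
  C: rows 5-6 cols 0-2 -> outside (row miss)
Count covering = 1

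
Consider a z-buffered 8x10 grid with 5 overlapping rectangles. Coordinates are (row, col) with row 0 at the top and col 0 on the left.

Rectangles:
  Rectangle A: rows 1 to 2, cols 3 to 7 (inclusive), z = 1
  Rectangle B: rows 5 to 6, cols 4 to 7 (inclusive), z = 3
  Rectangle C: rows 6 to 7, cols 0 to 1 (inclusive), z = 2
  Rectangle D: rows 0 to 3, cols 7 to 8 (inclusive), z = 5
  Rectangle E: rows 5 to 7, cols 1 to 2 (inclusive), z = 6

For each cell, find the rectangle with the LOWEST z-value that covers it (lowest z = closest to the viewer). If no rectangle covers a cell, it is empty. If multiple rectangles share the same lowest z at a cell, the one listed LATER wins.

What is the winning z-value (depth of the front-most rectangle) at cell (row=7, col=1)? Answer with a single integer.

Answer: 2

Derivation:
Check cell (7,1):
  A: rows 1-2 cols 3-7 -> outside (row miss)
  B: rows 5-6 cols 4-7 -> outside (row miss)
  C: rows 6-7 cols 0-1 z=2 -> covers; best now C (z=2)
  D: rows 0-3 cols 7-8 -> outside (row miss)
  E: rows 5-7 cols 1-2 z=6 -> covers; best now C (z=2)
Winner: C at z=2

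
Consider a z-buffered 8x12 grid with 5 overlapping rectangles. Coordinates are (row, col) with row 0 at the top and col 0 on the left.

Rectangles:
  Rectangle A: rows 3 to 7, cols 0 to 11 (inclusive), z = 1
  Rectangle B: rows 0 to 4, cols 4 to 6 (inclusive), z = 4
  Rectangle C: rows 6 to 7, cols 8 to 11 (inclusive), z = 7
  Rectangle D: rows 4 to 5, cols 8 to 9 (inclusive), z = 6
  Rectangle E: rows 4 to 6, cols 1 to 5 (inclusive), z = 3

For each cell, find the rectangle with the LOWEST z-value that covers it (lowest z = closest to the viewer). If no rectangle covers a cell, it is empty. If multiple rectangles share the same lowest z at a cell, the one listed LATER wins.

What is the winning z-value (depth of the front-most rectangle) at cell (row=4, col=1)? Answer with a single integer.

Answer: 1

Derivation:
Check cell (4,1):
  A: rows 3-7 cols 0-11 z=1 -> covers; best now A (z=1)
  B: rows 0-4 cols 4-6 -> outside (col miss)
  C: rows 6-7 cols 8-11 -> outside (row miss)
  D: rows 4-5 cols 8-9 -> outside (col miss)
  E: rows 4-6 cols 1-5 z=3 -> covers; best now A (z=1)
Winner: A at z=1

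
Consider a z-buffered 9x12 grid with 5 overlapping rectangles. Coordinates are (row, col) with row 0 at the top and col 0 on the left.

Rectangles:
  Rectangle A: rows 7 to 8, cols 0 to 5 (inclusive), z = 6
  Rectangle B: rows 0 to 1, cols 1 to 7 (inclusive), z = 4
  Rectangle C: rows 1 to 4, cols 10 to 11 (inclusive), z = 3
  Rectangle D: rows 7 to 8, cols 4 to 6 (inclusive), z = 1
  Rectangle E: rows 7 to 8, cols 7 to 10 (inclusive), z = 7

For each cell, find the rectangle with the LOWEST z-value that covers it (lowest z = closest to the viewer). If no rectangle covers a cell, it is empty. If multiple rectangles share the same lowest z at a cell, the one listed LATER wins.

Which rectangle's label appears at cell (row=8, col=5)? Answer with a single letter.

Check cell (8,5):
  A: rows 7-8 cols 0-5 z=6 -> covers; best now A (z=6)
  B: rows 0-1 cols 1-7 -> outside (row miss)
  C: rows 1-4 cols 10-11 -> outside (row miss)
  D: rows 7-8 cols 4-6 z=1 -> covers; best now D (z=1)
  E: rows 7-8 cols 7-10 -> outside (col miss)
Winner: D at z=1

Answer: D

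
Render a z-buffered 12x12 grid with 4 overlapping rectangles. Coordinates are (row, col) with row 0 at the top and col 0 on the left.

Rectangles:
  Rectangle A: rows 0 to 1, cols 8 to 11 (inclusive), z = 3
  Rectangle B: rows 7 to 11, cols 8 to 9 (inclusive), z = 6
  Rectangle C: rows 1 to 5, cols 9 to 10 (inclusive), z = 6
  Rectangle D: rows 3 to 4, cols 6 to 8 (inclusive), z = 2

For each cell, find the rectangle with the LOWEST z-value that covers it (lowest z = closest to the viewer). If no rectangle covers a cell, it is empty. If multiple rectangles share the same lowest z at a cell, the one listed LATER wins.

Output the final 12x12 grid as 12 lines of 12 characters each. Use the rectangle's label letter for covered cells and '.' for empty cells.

........AAAA
........AAAA
.........CC.
......DDDCC.
......DDDCC.
.........CC.
............
........BB..
........BB..
........BB..
........BB..
........BB..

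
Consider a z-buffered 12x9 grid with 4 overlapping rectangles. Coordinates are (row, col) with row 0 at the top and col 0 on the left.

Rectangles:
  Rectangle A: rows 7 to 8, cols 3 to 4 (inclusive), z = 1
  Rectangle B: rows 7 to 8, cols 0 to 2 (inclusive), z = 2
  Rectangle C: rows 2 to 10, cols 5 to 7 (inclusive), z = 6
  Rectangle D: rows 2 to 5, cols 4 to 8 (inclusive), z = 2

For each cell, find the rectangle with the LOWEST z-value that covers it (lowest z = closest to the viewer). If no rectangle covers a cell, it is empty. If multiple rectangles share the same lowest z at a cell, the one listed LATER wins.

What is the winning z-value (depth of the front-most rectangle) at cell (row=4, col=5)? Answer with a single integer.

Answer: 2

Derivation:
Check cell (4,5):
  A: rows 7-8 cols 3-4 -> outside (row miss)
  B: rows 7-8 cols 0-2 -> outside (row miss)
  C: rows 2-10 cols 5-7 z=6 -> covers; best now C (z=6)
  D: rows 2-5 cols 4-8 z=2 -> covers; best now D (z=2)
Winner: D at z=2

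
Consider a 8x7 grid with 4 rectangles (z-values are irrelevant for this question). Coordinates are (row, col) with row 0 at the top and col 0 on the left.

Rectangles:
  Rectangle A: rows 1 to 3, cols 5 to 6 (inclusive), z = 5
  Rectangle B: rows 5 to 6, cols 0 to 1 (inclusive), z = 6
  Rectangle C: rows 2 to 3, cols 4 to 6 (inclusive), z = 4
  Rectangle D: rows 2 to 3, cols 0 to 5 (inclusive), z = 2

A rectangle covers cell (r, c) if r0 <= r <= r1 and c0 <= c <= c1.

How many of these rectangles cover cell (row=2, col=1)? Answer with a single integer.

Answer: 1

Derivation:
Check cell (2,1):
  A: rows 1-3 cols 5-6 -> outside (col miss)
  B: rows 5-6 cols 0-1 -> outside (row miss)
  C: rows 2-3 cols 4-6 -> outside (col miss)
  D: rows 2-3 cols 0-5 -> covers
Count covering = 1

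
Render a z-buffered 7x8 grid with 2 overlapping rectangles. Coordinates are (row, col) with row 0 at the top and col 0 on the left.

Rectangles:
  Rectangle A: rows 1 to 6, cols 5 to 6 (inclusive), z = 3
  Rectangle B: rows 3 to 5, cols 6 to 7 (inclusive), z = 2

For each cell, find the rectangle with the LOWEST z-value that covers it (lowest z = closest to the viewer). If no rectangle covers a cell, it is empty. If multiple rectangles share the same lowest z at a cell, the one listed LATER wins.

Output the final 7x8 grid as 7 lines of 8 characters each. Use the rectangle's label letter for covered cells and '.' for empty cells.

........
.....AA.
.....AA.
.....ABB
.....ABB
.....ABB
.....AA.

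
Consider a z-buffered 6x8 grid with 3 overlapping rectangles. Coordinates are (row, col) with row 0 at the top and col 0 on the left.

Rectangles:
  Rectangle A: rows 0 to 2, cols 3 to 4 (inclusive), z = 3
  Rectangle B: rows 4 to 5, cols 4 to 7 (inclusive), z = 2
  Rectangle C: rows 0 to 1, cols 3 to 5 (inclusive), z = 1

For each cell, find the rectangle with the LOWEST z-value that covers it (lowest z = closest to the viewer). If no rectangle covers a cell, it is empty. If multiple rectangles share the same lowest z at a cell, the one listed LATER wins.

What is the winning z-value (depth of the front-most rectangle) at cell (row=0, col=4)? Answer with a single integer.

Check cell (0,4):
  A: rows 0-2 cols 3-4 z=3 -> covers; best now A (z=3)
  B: rows 4-5 cols 4-7 -> outside (row miss)
  C: rows 0-1 cols 3-5 z=1 -> covers; best now C (z=1)
Winner: C at z=1

Answer: 1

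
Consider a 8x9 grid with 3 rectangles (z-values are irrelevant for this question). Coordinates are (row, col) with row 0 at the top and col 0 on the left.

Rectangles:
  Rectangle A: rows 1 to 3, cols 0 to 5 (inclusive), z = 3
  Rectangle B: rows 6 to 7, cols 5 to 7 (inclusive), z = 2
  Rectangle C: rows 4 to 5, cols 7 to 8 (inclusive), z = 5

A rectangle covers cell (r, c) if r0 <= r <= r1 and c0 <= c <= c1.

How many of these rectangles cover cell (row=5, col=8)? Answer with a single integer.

Check cell (5,8):
  A: rows 1-3 cols 0-5 -> outside (row miss)
  B: rows 6-7 cols 5-7 -> outside (row miss)
  C: rows 4-5 cols 7-8 -> covers
Count covering = 1

Answer: 1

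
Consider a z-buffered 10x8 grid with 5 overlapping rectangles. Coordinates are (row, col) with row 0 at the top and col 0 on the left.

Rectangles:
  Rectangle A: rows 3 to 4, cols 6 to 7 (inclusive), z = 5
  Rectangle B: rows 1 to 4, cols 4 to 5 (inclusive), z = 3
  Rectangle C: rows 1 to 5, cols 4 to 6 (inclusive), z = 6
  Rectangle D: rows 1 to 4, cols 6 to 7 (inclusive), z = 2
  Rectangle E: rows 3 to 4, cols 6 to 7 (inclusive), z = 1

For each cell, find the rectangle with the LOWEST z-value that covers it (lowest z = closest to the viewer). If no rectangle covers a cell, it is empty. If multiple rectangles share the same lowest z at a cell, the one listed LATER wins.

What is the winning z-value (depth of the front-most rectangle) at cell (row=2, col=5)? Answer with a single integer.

Check cell (2,5):
  A: rows 3-4 cols 6-7 -> outside (row miss)
  B: rows 1-4 cols 4-5 z=3 -> covers; best now B (z=3)
  C: rows 1-5 cols 4-6 z=6 -> covers; best now B (z=3)
  D: rows 1-4 cols 6-7 -> outside (col miss)
  E: rows 3-4 cols 6-7 -> outside (row miss)
Winner: B at z=3

Answer: 3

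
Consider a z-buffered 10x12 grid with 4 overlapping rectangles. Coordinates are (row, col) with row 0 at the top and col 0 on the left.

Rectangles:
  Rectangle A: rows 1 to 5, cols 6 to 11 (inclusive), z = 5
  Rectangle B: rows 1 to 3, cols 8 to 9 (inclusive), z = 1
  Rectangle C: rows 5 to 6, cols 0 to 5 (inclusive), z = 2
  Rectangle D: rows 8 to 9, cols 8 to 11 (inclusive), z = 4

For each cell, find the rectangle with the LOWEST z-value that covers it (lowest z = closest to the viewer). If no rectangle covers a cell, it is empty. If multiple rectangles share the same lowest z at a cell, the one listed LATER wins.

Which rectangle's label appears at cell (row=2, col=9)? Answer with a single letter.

Check cell (2,9):
  A: rows 1-5 cols 6-11 z=5 -> covers; best now A (z=5)
  B: rows 1-3 cols 8-9 z=1 -> covers; best now B (z=1)
  C: rows 5-6 cols 0-5 -> outside (row miss)
  D: rows 8-9 cols 8-11 -> outside (row miss)
Winner: B at z=1

Answer: B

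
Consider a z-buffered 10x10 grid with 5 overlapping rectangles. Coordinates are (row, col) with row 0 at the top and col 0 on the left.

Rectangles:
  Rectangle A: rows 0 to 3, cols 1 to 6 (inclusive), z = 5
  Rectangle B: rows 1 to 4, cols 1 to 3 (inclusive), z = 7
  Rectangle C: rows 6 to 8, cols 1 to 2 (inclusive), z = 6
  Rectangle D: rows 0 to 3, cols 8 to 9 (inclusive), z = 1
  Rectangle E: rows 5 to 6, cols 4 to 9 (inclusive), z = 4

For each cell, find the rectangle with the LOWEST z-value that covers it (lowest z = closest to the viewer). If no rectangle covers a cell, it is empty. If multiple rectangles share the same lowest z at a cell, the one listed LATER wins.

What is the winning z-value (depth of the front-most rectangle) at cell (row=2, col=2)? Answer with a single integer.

Check cell (2,2):
  A: rows 0-3 cols 1-6 z=5 -> covers; best now A (z=5)
  B: rows 1-4 cols 1-3 z=7 -> covers; best now A (z=5)
  C: rows 6-8 cols 1-2 -> outside (row miss)
  D: rows 0-3 cols 8-9 -> outside (col miss)
  E: rows 5-6 cols 4-9 -> outside (row miss)
Winner: A at z=5

Answer: 5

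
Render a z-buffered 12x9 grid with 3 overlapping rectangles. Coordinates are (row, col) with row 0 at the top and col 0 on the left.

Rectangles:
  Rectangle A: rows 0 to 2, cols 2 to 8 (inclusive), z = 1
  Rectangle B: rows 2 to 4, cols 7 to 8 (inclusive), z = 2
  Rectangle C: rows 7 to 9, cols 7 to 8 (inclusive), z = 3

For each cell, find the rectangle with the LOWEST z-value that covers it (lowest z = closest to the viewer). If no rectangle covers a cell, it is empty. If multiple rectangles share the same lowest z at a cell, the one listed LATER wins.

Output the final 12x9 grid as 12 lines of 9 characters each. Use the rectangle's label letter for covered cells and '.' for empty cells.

..AAAAAAA
..AAAAAAA
..AAAAAAA
.......BB
.......BB
.........
.........
.......CC
.......CC
.......CC
.........
.........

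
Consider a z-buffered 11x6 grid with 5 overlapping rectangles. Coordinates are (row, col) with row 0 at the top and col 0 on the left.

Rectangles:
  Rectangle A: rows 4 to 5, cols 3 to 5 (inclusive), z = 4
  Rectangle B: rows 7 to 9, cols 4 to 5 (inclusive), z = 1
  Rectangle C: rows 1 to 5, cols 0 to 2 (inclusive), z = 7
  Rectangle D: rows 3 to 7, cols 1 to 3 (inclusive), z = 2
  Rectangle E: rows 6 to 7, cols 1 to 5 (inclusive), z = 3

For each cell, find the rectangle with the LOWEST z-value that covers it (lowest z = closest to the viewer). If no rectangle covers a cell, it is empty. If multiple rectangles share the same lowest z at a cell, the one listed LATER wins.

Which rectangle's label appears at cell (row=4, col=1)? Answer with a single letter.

Check cell (4,1):
  A: rows 4-5 cols 3-5 -> outside (col miss)
  B: rows 7-9 cols 4-5 -> outside (row miss)
  C: rows 1-5 cols 0-2 z=7 -> covers; best now C (z=7)
  D: rows 3-7 cols 1-3 z=2 -> covers; best now D (z=2)
  E: rows 6-7 cols 1-5 -> outside (row miss)
Winner: D at z=2

Answer: D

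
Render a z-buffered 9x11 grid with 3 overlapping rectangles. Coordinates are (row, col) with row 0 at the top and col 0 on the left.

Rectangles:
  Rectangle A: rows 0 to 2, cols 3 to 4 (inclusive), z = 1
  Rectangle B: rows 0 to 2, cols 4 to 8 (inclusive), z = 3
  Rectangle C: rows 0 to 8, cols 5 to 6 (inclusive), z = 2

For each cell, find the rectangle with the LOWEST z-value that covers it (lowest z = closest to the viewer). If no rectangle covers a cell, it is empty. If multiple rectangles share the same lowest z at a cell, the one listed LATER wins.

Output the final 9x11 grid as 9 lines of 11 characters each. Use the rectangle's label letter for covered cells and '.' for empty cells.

...AACCBB..
...AACCBB..
...AACCBB..
.....CC....
.....CC....
.....CC....
.....CC....
.....CC....
.....CC....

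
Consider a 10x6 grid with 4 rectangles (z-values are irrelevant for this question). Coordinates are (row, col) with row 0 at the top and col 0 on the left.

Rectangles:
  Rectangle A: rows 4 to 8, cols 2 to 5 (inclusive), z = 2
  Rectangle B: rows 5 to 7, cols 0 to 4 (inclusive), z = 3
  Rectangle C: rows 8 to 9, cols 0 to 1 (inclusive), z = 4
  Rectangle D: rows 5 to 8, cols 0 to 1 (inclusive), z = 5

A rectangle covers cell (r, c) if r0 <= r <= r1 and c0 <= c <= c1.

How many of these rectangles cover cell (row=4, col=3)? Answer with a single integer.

Check cell (4,3):
  A: rows 4-8 cols 2-5 -> covers
  B: rows 5-7 cols 0-4 -> outside (row miss)
  C: rows 8-9 cols 0-1 -> outside (row miss)
  D: rows 5-8 cols 0-1 -> outside (row miss)
Count covering = 1

Answer: 1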